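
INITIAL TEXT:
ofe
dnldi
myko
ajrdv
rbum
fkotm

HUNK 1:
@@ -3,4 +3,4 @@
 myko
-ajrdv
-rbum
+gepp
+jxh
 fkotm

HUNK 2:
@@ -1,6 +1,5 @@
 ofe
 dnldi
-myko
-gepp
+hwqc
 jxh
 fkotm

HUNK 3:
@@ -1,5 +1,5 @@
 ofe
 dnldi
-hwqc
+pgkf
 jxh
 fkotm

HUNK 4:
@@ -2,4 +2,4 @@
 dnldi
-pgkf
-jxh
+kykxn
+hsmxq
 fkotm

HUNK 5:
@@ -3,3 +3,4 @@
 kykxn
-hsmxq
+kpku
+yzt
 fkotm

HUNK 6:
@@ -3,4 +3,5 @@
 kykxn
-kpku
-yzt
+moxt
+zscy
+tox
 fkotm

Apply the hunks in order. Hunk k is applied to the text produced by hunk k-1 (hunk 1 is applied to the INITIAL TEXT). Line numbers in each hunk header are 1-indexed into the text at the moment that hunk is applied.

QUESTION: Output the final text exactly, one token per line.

Hunk 1: at line 3 remove [ajrdv,rbum] add [gepp,jxh] -> 6 lines: ofe dnldi myko gepp jxh fkotm
Hunk 2: at line 1 remove [myko,gepp] add [hwqc] -> 5 lines: ofe dnldi hwqc jxh fkotm
Hunk 3: at line 1 remove [hwqc] add [pgkf] -> 5 lines: ofe dnldi pgkf jxh fkotm
Hunk 4: at line 2 remove [pgkf,jxh] add [kykxn,hsmxq] -> 5 lines: ofe dnldi kykxn hsmxq fkotm
Hunk 5: at line 3 remove [hsmxq] add [kpku,yzt] -> 6 lines: ofe dnldi kykxn kpku yzt fkotm
Hunk 6: at line 3 remove [kpku,yzt] add [moxt,zscy,tox] -> 7 lines: ofe dnldi kykxn moxt zscy tox fkotm

Answer: ofe
dnldi
kykxn
moxt
zscy
tox
fkotm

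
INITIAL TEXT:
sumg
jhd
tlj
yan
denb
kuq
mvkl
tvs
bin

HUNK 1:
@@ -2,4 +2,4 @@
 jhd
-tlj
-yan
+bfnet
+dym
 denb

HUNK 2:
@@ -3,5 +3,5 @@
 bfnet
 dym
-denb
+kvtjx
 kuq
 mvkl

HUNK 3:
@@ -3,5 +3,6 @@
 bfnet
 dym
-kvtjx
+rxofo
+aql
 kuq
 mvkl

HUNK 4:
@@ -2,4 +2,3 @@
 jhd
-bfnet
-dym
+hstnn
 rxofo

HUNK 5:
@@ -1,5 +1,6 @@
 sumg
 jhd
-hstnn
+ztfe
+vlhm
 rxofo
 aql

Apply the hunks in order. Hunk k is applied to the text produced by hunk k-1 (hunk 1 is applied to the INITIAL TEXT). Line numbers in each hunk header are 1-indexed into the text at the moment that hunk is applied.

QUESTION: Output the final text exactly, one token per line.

Answer: sumg
jhd
ztfe
vlhm
rxofo
aql
kuq
mvkl
tvs
bin

Derivation:
Hunk 1: at line 2 remove [tlj,yan] add [bfnet,dym] -> 9 lines: sumg jhd bfnet dym denb kuq mvkl tvs bin
Hunk 2: at line 3 remove [denb] add [kvtjx] -> 9 lines: sumg jhd bfnet dym kvtjx kuq mvkl tvs bin
Hunk 3: at line 3 remove [kvtjx] add [rxofo,aql] -> 10 lines: sumg jhd bfnet dym rxofo aql kuq mvkl tvs bin
Hunk 4: at line 2 remove [bfnet,dym] add [hstnn] -> 9 lines: sumg jhd hstnn rxofo aql kuq mvkl tvs bin
Hunk 5: at line 1 remove [hstnn] add [ztfe,vlhm] -> 10 lines: sumg jhd ztfe vlhm rxofo aql kuq mvkl tvs bin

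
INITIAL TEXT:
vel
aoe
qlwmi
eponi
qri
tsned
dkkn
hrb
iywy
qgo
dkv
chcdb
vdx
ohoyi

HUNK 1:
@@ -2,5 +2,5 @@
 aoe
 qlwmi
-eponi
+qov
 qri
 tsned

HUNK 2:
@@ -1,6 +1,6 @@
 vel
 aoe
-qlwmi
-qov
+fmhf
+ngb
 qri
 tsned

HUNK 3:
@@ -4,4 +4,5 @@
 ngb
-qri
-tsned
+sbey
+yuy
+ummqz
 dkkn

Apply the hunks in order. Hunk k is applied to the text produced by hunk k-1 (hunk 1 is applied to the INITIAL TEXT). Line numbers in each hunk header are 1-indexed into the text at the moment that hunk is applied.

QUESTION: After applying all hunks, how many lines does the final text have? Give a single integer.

Hunk 1: at line 2 remove [eponi] add [qov] -> 14 lines: vel aoe qlwmi qov qri tsned dkkn hrb iywy qgo dkv chcdb vdx ohoyi
Hunk 2: at line 1 remove [qlwmi,qov] add [fmhf,ngb] -> 14 lines: vel aoe fmhf ngb qri tsned dkkn hrb iywy qgo dkv chcdb vdx ohoyi
Hunk 3: at line 4 remove [qri,tsned] add [sbey,yuy,ummqz] -> 15 lines: vel aoe fmhf ngb sbey yuy ummqz dkkn hrb iywy qgo dkv chcdb vdx ohoyi
Final line count: 15

Answer: 15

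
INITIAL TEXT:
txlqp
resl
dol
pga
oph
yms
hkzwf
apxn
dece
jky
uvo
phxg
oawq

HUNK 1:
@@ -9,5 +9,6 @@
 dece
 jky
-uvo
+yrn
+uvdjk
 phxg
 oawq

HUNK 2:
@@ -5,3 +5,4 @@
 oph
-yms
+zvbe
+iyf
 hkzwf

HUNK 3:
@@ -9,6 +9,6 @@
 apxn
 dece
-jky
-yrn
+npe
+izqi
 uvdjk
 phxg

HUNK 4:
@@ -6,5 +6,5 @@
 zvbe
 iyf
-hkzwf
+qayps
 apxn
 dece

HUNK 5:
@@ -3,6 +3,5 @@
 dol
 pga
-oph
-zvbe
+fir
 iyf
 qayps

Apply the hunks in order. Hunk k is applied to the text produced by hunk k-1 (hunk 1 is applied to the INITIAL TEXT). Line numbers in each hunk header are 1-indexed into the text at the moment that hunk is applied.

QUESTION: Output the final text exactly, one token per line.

Hunk 1: at line 9 remove [uvo] add [yrn,uvdjk] -> 14 lines: txlqp resl dol pga oph yms hkzwf apxn dece jky yrn uvdjk phxg oawq
Hunk 2: at line 5 remove [yms] add [zvbe,iyf] -> 15 lines: txlqp resl dol pga oph zvbe iyf hkzwf apxn dece jky yrn uvdjk phxg oawq
Hunk 3: at line 9 remove [jky,yrn] add [npe,izqi] -> 15 lines: txlqp resl dol pga oph zvbe iyf hkzwf apxn dece npe izqi uvdjk phxg oawq
Hunk 4: at line 6 remove [hkzwf] add [qayps] -> 15 lines: txlqp resl dol pga oph zvbe iyf qayps apxn dece npe izqi uvdjk phxg oawq
Hunk 5: at line 3 remove [oph,zvbe] add [fir] -> 14 lines: txlqp resl dol pga fir iyf qayps apxn dece npe izqi uvdjk phxg oawq

Answer: txlqp
resl
dol
pga
fir
iyf
qayps
apxn
dece
npe
izqi
uvdjk
phxg
oawq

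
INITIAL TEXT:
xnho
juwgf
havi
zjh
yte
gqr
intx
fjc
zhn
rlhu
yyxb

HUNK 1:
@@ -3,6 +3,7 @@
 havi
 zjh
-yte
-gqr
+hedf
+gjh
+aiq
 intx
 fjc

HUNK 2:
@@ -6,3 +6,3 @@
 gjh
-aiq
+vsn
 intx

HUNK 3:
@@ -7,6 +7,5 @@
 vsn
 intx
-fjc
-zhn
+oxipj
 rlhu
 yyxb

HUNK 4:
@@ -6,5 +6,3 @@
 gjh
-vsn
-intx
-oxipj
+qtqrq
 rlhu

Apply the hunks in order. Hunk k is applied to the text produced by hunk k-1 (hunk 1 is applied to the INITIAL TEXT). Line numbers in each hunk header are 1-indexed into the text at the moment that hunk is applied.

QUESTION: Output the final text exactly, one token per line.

Hunk 1: at line 3 remove [yte,gqr] add [hedf,gjh,aiq] -> 12 lines: xnho juwgf havi zjh hedf gjh aiq intx fjc zhn rlhu yyxb
Hunk 2: at line 6 remove [aiq] add [vsn] -> 12 lines: xnho juwgf havi zjh hedf gjh vsn intx fjc zhn rlhu yyxb
Hunk 3: at line 7 remove [fjc,zhn] add [oxipj] -> 11 lines: xnho juwgf havi zjh hedf gjh vsn intx oxipj rlhu yyxb
Hunk 4: at line 6 remove [vsn,intx,oxipj] add [qtqrq] -> 9 lines: xnho juwgf havi zjh hedf gjh qtqrq rlhu yyxb

Answer: xnho
juwgf
havi
zjh
hedf
gjh
qtqrq
rlhu
yyxb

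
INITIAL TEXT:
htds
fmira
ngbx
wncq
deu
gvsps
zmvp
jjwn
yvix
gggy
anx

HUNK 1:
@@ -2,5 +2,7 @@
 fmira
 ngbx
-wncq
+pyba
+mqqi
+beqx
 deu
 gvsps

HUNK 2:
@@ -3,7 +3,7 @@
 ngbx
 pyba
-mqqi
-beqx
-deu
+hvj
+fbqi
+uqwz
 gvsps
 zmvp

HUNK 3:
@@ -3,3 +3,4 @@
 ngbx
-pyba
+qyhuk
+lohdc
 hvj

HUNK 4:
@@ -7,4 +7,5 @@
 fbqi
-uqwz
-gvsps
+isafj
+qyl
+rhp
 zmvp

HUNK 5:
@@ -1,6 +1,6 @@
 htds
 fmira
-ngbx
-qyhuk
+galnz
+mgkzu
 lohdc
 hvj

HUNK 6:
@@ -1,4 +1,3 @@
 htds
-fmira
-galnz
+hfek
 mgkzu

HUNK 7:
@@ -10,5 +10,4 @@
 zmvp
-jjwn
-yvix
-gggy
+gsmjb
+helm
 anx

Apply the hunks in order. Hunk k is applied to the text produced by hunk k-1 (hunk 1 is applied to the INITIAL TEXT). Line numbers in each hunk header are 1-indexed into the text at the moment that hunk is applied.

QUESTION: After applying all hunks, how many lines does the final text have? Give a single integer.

Hunk 1: at line 2 remove [wncq] add [pyba,mqqi,beqx] -> 13 lines: htds fmira ngbx pyba mqqi beqx deu gvsps zmvp jjwn yvix gggy anx
Hunk 2: at line 3 remove [mqqi,beqx,deu] add [hvj,fbqi,uqwz] -> 13 lines: htds fmira ngbx pyba hvj fbqi uqwz gvsps zmvp jjwn yvix gggy anx
Hunk 3: at line 3 remove [pyba] add [qyhuk,lohdc] -> 14 lines: htds fmira ngbx qyhuk lohdc hvj fbqi uqwz gvsps zmvp jjwn yvix gggy anx
Hunk 4: at line 7 remove [uqwz,gvsps] add [isafj,qyl,rhp] -> 15 lines: htds fmira ngbx qyhuk lohdc hvj fbqi isafj qyl rhp zmvp jjwn yvix gggy anx
Hunk 5: at line 1 remove [ngbx,qyhuk] add [galnz,mgkzu] -> 15 lines: htds fmira galnz mgkzu lohdc hvj fbqi isafj qyl rhp zmvp jjwn yvix gggy anx
Hunk 6: at line 1 remove [fmira,galnz] add [hfek] -> 14 lines: htds hfek mgkzu lohdc hvj fbqi isafj qyl rhp zmvp jjwn yvix gggy anx
Hunk 7: at line 10 remove [jjwn,yvix,gggy] add [gsmjb,helm] -> 13 lines: htds hfek mgkzu lohdc hvj fbqi isafj qyl rhp zmvp gsmjb helm anx
Final line count: 13

Answer: 13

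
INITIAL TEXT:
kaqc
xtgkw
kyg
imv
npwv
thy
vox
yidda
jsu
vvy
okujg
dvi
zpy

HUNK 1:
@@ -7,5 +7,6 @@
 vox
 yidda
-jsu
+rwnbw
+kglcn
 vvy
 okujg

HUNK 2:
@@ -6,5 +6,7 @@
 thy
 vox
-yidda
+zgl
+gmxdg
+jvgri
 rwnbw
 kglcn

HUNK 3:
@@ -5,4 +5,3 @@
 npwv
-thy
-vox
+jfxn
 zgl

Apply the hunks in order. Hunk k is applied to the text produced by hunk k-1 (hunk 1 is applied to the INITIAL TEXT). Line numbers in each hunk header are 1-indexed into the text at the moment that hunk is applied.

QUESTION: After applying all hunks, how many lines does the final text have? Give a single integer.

Hunk 1: at line 7 remove [jsu] add [rwnbw,kglcn] -> 14 lines: kaqc xtgkw kyg imv npwv thy vox yidda rwnbw kglcn vvy okujg dvi zpy
Hunk 2: at line 6 remove [yidda] add [zgl,gmxdg,jvgri] -> 16 lines: kaqc xtgkw kyg imv npwv thy vox zgl gmxdg jvgri rwnbw kglcn vvy okujg dvi zpy
Hunk 3: at line 5 remove [thy,vox] add [jfxn] -> 15 lines: kaqc xtgkw kyg imv npwv jfxn zgl gmxdg jvgri rwnbw kglcn vvy okujg dvi zpy
Final line count: 15

Answer: 15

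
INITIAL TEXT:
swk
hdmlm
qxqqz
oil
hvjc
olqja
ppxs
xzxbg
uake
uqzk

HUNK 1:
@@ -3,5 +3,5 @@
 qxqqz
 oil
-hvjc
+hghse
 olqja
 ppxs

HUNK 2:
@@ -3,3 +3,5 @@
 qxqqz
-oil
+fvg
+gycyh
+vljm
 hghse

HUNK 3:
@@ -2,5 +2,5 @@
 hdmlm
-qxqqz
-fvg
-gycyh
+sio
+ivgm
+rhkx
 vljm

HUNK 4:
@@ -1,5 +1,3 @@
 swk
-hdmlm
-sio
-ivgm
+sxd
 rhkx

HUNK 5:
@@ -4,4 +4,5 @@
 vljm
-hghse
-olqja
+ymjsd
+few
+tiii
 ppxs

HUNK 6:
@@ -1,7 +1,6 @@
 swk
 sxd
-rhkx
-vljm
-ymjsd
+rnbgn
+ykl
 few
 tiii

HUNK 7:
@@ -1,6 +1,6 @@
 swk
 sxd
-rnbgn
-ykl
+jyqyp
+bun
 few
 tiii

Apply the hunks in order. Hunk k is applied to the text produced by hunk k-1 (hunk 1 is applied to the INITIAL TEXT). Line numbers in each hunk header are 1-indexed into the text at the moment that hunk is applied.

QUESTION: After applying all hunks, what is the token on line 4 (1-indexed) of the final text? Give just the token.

Answer: bun

Derivation:
Hunk 1: at line 3 remove [hvjc] add [hghse] -> 10 lines: swk hdmlm qxqqz oil hghse olqja ppxs xzxbg uake uqzk
Hunk 2: at line 3 remove [oil] add [fvg,gycyh,vljm] -> 12 lines: swk hdmlm qxqqz fvg gycyh vljm hghse olqja ppxs xzxbg uake uqzk
Hunk 3: at line 2 remove [qxqqz,fvg,gycyh] add [sio,ivgm,rhkx] -> 12 lines: swk hdmlm sio ivgm rhkx vljm hghse olqja ppxs xzxbg uake uqzk
Hunk 4: at line 1 remove [hdmlm,sio,ivgm] add [sxd] -> 10 lines: swk sxd rhkx vljm hghse olqja ppxs xzxbg uake uqzk
Hunk 5: at line 4 remove [hghse,olqja] add [ymjsd,few,tiii] -> 11 lines: swk sxd rhkx vljm ymjsd few tiii ppxs xzxbg uake uqzk
Hunk 6: at line 1 remove [rhkx,vljm,ymjsd] add [rnbgn,ykl] -> 10 lines: swk sxd rnbgn ykl few tiii ppxs xzxbg uake uqzk
Hunk 7: at line 1 remove [rnbgn,ykl] add [jyqyp,bun] -> 10 lines: swk sxd jyqyp bun few tiii ppxs xzxbg uake uqzk
Final line 4: bun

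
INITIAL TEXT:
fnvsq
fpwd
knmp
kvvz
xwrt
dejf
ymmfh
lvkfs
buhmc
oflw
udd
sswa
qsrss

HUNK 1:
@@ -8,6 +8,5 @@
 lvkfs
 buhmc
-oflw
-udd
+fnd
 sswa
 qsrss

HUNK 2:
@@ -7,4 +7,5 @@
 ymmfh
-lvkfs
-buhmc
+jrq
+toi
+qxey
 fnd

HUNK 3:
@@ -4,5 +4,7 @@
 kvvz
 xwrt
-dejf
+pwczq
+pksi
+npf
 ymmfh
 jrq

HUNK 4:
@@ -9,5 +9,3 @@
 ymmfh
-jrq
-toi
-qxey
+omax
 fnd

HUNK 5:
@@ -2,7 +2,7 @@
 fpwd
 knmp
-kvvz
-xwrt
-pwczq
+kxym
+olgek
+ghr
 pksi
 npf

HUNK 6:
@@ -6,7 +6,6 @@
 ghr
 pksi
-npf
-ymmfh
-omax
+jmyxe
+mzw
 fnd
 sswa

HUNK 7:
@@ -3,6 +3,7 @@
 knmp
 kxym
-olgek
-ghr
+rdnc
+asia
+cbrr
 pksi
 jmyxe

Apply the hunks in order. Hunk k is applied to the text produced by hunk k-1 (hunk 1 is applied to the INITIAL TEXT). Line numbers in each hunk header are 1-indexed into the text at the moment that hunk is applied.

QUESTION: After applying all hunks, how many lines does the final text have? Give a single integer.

Answer: 13

Derivation:
Hunk 1: at line 8 remove [oflw,udd] add [fnd] -> 12 lines: fnvsq fpwd knmp kvvz xwrt dejf ymmfh lvkfs buhmc fnd sswa qsrss
Hunk 2: at line 7 remove [lvkfs,buhmc] add [jrq,toi,qxey] -> 13 lines: fnvsq fpwd knmp kvvz xwrt dejf ymmfh jrq toi qxey fnd sswa qsrss
Hunk 3: at line 4 remove [dejf] add [pwczq,pksi,npf] -> 15 lines: fnvsq fpwd knmp kvvz xwrt pwczq pksi npf ymmfh jrq toi qxey fnd sswa qsrss
Hunk 4: at line 9 remove [jrq,toi,qxey] add [omax] -> 13 lines: fnvsq fpwd knmp kvvz xwrt pwczq pksi npf ymmfh omax fnd sswa qsrss
Hunk 5: at line 2 remove [kvvz,xwrt,pwczq] add [kxym,olgek,ghr] -> 13 lines: fnvsq fpwd knmp kxym olgek ghr pksi npf ymmfh omax fnd sswa qsrss
Hunk 6: at line 6 remove [npf,ymmfh,omax] add [jmyxe,mzw] -> 12 lines: fnvsq fpwd knmp kxym olgek ghr pksi jmyxe mzw fnd sswa qsrss
Hunk 7: at line 3 remove [olgek,ghr] add [rdnc,asia,cbrr] -> 13 lines: fnvsq fpwd knmp kxym rdnc asia cbrr pksi jmyxe mzw fnd sswa qsrss
Final line count: 13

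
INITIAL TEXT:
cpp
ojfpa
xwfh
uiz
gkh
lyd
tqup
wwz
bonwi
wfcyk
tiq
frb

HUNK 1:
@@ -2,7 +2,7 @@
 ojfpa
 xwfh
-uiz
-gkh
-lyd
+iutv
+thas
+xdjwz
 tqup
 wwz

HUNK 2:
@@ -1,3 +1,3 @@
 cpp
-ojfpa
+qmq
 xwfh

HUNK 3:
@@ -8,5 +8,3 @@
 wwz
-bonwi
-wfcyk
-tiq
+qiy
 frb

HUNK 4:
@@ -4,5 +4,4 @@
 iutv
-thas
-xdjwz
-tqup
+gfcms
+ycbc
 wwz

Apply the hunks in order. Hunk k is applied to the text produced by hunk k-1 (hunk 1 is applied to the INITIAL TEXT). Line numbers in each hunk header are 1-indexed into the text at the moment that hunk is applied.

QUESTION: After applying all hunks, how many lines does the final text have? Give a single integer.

Hunk 1: at line 2 remove [uiz,gkh,lyd] add [iutv,thas,xdjwz] -> 12 lines: cpp ojfpa xwfh iutv thas xdjwz tqup wwz bonwi wfcyk tiq frb
Hunk 2: at line 1 remove [ojfpa] add [qmq] -> 12 lines: cpp qmq xwfh iutv thas xdjwz tqup wwz bonwi wfcyk tiq frb
Hunk 3: at line 8 remove [bonwi,wfcyk,tiq] add [qiy] -> 10 lines: cpp qmq xwfh iutv thas xdjwz tqup wwz qiy frb
Hunk 4: at line 4 remove [thas,xdjwz,tqup] add [gfcms,ycbc] -> 9 lines: cpp qmq xwfh iutv gfcms ycbc wwz qiy frb
Final line count: 9

Answer: 9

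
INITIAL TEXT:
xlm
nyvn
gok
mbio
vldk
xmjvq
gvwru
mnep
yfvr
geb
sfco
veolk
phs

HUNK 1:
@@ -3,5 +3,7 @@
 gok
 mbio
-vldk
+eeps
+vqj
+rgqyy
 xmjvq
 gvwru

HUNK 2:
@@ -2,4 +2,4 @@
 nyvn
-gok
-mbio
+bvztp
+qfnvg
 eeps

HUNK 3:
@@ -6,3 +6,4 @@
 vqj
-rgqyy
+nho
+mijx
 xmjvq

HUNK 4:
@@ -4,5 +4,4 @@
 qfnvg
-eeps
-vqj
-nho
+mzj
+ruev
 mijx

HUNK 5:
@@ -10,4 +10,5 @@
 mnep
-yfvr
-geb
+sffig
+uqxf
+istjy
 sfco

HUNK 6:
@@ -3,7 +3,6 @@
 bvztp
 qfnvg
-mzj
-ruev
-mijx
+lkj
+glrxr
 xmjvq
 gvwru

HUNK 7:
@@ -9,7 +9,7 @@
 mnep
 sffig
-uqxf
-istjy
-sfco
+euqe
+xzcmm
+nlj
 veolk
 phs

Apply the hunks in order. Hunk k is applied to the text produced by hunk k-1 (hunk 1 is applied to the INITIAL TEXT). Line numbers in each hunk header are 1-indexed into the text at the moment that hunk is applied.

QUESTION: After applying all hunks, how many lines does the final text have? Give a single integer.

Answer: 15

Derivation:
Hunk 1: at line 3 remove [vldk] add [eeps,vqj,rgqyy] -> 15 lines: xlm nyvn gok mbio eeps vqj rgqyy xmjvq gvwru mnep yfvr geb sfco veolk phs
Hunk 2: at line 2 remove [gok,mbio] add [bvztp,qfnvg] -> 15 lines: xlm nyvn bvztp qfnvg eeps vqj rgqyy xmjvq gvwru mnep yfvr geb sfco veolk phs
Hunk 3: at line 6 remove [rgqyy] add [nho,mijx] -> 16 lines: xlm nyvn bvztp qfnvg eeps vqj nho mijx xmjvq gvwru mnep yfvr geb sfco veolk phs
Hunk 4: at line 4 remove [eeps,vqj,nho] add [mzj,ruev] -> 15 lines: xlm nyvn bvztp qfnvg mzj ruev mijx xmjvq gvwru mnep yfvr geb sfco veolk phs
Hunk 5: at line 10 remove [yfvr,geb] add [sffig,uqxf,istjy] -> 16 lines: xlm nyvn bvztp qfnvg mzj ruev mijx xmjvq gvwru mnep sffig uqxf istjy sfco veolk phs
Hunk 6: at line 3 remove [mzj,ruev,mijx] add [lkj,glrxr] -> 15 lines: xlm nyvn bvztp qfnvg lkj glrxr xmjvq gvwru mnep sffig uqxf istjy sfco veolk phs
Hunk 7: at line 9 remove [uqxf,istjy,sfco] add [euqe,xzcmm,nlj] -> 15 lines: xlm nyvn bvztp qfnvg lkj glrxr xmjvq gvwru mnep sffig euqe xzcmm nlj veolk phs
Final line count: 15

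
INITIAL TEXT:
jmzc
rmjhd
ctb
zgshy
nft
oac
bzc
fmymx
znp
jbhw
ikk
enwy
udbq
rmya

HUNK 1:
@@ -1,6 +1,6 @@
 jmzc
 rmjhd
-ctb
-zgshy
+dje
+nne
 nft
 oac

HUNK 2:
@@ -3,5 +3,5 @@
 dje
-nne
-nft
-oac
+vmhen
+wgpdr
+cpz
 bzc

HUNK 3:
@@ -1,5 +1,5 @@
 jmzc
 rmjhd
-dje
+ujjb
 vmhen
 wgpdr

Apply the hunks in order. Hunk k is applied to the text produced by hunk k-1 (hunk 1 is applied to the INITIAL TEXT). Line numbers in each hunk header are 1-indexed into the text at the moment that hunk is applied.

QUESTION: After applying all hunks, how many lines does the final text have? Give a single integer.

Answer: 14

Derivation:
Hunk 1: at line 1 remove [ctb,zgshy] add [dje,nne] -> 14 lines: jmzc rmjhd dje nne nft oac bzc fmymx znp jbhw ikk enwy udbq rmya
Hunk 2: at line 3 remove [nne,nft,oac] add [vmhen,wgpdr,cpz] -> 14 lines: jmzc rmjhd dje vmhen wgpdr cpz bzc fmymx znp jbhw ikk enwy udbq rmya
Hunk 3: at line 1 remove [dje] add [ujjb] -> 14 lines: jmzc rmjhd ujjb vmhen wgpdr cpz bzc fmymx znp jbhw ikk enwy udbq rmya
Final line count: 14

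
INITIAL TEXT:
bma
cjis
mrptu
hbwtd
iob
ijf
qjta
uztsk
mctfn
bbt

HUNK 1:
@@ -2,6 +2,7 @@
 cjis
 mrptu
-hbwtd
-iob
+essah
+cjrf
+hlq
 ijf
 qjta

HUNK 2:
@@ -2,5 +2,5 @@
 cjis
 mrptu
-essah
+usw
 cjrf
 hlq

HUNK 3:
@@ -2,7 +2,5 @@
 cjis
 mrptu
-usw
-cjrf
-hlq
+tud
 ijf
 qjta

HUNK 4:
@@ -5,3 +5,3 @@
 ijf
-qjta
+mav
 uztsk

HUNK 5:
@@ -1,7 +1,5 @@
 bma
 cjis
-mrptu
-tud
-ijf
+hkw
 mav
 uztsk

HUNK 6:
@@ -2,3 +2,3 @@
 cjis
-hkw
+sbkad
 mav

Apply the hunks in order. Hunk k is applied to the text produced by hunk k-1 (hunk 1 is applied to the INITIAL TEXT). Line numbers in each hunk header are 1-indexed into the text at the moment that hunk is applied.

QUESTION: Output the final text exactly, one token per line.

Hunk 1: at line 2 remove [hbwtd,iob] add [essah,cjrf,hlq] -> 11 lines: bma cjis mrptu essah cjrf hlq ijf qjta uztsk mctfn bbt
Hunk 2: at line 2 remove [essah] add [usw] -> 11 lines: bma cjis mrptu usw cjrf hlq ijf qjta uztsk mctfn bbt
Hunk 3: at line 2 remove [usw,cjrf,hlq] add [tud] -> 9 lines: bma cjis mrptu tud ijf qjta uztsk mctfn bbt
Hunk 4: at line 5 remove [qjta] add [mav] -> 9 lines: bma cjis mrptu tud ijf mav uztsk mctfn bbt
Hunk 5: at line 1 remove [mrptu,tud,ijf] add [hkw] -> 7 lines: bma cjis hkw mav uztsk mctfn bbt
Hunk 6: at line 2 remove [hkw] add [sbkad] -> 7 lines: bma cjis sbkad mav uztsk mctfn bbt

Answer: bma
cjis
sbkad
mav
uztsk
mctfn
bbt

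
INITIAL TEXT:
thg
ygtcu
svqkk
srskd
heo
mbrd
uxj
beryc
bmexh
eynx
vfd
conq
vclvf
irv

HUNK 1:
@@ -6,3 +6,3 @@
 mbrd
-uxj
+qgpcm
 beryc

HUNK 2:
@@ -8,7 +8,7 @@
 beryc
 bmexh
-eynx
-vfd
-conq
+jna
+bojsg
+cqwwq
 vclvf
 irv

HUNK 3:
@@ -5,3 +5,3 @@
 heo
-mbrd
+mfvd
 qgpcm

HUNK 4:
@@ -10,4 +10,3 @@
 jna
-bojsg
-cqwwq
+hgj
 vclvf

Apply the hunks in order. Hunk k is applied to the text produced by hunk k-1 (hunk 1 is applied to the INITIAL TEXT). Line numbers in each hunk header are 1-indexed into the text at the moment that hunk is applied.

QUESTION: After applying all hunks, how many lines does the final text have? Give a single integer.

Hunk 1: at line 6 remove [uxj] add [qgpcm] -> 14 lines: thg ygtcu svqkk srskd heo mbrd qgpcm beryc bmexh eynx vfd conq vclvf irv
Hunk 2: at line 8 remove [eynx,vfd,conq] add [jna,bojsg,cqwwq] -> 14 lines: thg ygtcu svqkk srskd heo mbrd qgpcm beryc bmexh jna bojsg cqwwq vclvf irv
Hunk 3: at line 5 remove [mbrd] add [mfvd] -> 14 lines: thg ygtcu svqkk srskd heo mfvd qgpcm beryc bmexh jna bojsg cqwwq vclvf irv
Hunk 4: at line 10 remove [bojsg,cqwwq] add [hgj] -> 13 lines: thg ygtcu svqkk srskd heo mfvd qgpcm beryc bmexh jna hgj vclvf irv
Final line count: 13

Answer: 13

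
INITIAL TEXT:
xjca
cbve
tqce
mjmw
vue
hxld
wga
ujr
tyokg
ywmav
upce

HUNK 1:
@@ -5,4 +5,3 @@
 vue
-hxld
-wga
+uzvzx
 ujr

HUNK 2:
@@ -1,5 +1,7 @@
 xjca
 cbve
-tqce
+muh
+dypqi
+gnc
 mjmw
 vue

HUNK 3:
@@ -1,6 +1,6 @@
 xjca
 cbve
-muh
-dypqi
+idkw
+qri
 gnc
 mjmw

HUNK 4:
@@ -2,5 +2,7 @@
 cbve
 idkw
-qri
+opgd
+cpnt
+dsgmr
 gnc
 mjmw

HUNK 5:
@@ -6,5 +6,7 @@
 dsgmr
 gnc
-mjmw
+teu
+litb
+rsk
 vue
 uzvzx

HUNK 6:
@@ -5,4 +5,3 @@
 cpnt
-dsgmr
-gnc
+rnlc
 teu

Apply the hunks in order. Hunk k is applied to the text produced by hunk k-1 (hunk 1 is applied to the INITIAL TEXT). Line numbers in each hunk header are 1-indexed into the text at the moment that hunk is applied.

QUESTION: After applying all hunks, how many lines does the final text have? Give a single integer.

Hunk 1: at line 5 remove [hxld,wga] add [uzvzx] -> 10 lines: xjca cbve tqce mjmw vue uzvzx ujr tyokg ywmav upce
Hunk 2: at line 1 remove [tqce] add [muh,dypqi,gnc] -> 12 lines: xjca cbve muh dypqi gnc mjmw vue uzvzx ujr tyokg ywmav upce
Hunk 3: at line 1 remove [muh,dypqi] add [idkw,qri] -> 12 lines: xjca cbve idkw qri gnc mjmw vue uzvzx ujr tyokg ywmav upce
Hunk 4: at line 2 remove [qri] add [opgd,cpnt,dsgmr] -> 14 lines: xjca cbve idkw opgd cpnt dsgmr gnc mjmw vue uzvzx ujr tyokg ywmav upce
Hunk 5: at line 6 remove [mjmw] add [teu,litb,rsk] -> 16 lines: xjca cbve idkw opgd cpnt dsgmr gnc teu litb rsk vue uzvzx ujr tyokg ywmav upce
Hunk 6: at line 5 remove [dsgmr,gnc] add [rnlc] -> 15 lines: xjca cbve idkw opgd cpnt rnlc teu litb rsk vue uzvzx ujr tyokg ywmav upce
Final line count: 15

Answer: 15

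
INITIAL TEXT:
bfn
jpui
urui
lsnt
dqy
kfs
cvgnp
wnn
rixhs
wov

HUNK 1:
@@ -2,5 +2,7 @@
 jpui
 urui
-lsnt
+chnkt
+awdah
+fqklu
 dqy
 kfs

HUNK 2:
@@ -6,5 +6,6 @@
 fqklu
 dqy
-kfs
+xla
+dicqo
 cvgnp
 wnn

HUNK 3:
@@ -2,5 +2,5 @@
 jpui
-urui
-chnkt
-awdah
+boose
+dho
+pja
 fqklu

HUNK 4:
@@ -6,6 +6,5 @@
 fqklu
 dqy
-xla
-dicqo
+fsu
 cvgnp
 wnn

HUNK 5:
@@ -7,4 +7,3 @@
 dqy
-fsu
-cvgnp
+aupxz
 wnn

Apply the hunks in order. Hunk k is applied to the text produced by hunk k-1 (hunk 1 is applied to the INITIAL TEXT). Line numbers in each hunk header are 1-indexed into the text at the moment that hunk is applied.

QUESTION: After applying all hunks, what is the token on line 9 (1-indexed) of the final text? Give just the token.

Hunk 1: at line 2 remove [lsnt] add [chnkt,awdah,fqklu] -> 12 lines: bfn jpui urui chnkt awdah fqklu dqy kfs cvgnp wnn rixhs wov
Hunk 2: at line 6 remove [kfs] add [xla,dicqo] -> 13 lines: bfn jpui urui chnkt awdah fqklu dqy xla dicqo cvgnp wnn rixhs wov
Hunk 3: at line 2 remove [urui,chnkt,awdah] add [boose,dho,pja] -> 13 lines: bfn jpui boose dho pja fqklu dqy xla dicqo cvgnp wnn rixhs wov
Hunk 4: at line 6 remove [xla,dicqo] add [fsu] -> 12 lines: bfn jpui boose dho pja fqklu dqy fsu cvgnp wnn rixhs wov
Hunk 5: at line 7 remove [fsu,cvgnp] add [aupxz] -> 11 lines: bfn jpui boose dho pja fqklu dqy aupxz wnn rixhs wov
Final line 9: wnn

Answer: wnn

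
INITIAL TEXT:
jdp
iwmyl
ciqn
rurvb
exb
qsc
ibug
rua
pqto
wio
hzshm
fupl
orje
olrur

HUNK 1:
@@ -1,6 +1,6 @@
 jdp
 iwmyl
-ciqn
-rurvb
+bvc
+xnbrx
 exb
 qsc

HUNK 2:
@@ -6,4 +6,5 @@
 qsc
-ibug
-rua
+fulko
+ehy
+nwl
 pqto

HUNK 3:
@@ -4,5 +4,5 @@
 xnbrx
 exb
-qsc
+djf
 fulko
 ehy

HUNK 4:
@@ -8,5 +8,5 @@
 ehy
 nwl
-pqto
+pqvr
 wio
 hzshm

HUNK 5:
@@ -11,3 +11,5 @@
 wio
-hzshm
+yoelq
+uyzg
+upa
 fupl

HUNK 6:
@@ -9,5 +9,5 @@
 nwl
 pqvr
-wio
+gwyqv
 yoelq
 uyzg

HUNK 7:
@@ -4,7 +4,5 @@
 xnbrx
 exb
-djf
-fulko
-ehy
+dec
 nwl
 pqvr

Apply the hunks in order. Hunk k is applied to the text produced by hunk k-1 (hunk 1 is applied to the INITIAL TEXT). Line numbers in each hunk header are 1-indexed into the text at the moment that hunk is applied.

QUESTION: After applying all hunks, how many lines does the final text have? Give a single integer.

Hunk 1: at line 1 remove [ciqn,rurvb] add [bvc,xnbrx] -> 14 lines: jdp iwmyl bvc xnbrx exb qsc ibug rua pqto wio hzshm fupl orje olrur
Hunk 2: at line 6 remove [ibug,rua] add [fulko,ehy,nwl] -> 15 lines: jdp iwmyl bvc xnbrx exb qsc fulko ehy nwl pqto wio hzshm fupl orje olrur
Hunk 3: at line 4 remove [qsc] add [djf] -> 15 lines: jdp iwmyl bvc xnbrx exb djf fulko ehy nwl pqto wio hzshm fupl orje olrur
Hunk 4: at line 8 remove [pqto] add [pqvr] -> 15 lines: jdp iwmyl bvc xnbrx exb djf fulko ehy nwl pqvr wio hzshm fupl orje olrur
Hunk 5: at line 11 remove [hzshm] add [yoelq,uyzg,upa] -> 17 lines: jdp iwmyl bvc xnbrx exb djf fulko ehy nwl pqvr wio yoelq uyzg upa fupl orje olrur
Hunk 6: at line 9 remove [wio] add [gwyqv] -> 17 lines: jdp iwmyl bvc xnbrx exb djf fulko ehy nwl pqvr gwyqv yoelq uyzg upa fupl orje olrur
Hunk 7: at line 4 remove [djf,fulko,ehy] add [dec] -> 15 lines: jdp iwmyl bvc xnbrx exb dec nwl pqvr gwyqv yoelq uyzg upa fupl orje olrur
Final line count: 15

Answer: 15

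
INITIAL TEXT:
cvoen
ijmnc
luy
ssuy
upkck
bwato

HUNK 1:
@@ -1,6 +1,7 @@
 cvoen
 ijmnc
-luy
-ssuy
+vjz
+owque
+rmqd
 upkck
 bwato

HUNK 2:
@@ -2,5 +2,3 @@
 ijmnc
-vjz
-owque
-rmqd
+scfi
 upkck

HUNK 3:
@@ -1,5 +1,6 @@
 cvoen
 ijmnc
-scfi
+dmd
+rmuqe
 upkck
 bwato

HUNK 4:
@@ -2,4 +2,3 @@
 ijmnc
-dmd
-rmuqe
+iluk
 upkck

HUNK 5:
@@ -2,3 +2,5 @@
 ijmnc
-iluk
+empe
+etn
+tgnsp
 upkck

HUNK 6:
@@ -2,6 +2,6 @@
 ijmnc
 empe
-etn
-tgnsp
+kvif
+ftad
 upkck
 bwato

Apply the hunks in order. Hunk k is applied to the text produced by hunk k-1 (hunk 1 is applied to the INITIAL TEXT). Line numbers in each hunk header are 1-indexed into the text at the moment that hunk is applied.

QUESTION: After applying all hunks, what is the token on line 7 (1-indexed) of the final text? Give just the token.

Hunk 1: at line 1 remove [luy,ssuy] add [vjz,owque,rmqd] -> 7 lines: cvoen ijmnc vjz owque rmqd upkck bwato
Hunk 2: at line 2 remove [vjz,owque,rmqd] add [scfi] -> 5 lines: cvoen ijmnc scfi upkck bwato
Hunk 3: at line 1 remove [scfi] add [dmd,rmuqe] -> 6 lines: cvoen ijmnc dmd rmuqe upkck bwato
Hunk 4: at line 2 remove [dmd,rmuqe] add [iluk] -> 5 lines: cvoen ijmnc iluk upkck bwato
Hunk 5: at line 2 remove [iluk] add [empe,etn,tgnsp] -> 7 lines: cvoen ijmnc empe etn tgnsp upkck bwato
Hunk 6: at line 2 remove [etn,tgnsp] add [kvif,ftad] -> 7 lines: cvoen ijmnc empe kvif ftad upkck bwato
Final line 7: bwato

Answer: bwato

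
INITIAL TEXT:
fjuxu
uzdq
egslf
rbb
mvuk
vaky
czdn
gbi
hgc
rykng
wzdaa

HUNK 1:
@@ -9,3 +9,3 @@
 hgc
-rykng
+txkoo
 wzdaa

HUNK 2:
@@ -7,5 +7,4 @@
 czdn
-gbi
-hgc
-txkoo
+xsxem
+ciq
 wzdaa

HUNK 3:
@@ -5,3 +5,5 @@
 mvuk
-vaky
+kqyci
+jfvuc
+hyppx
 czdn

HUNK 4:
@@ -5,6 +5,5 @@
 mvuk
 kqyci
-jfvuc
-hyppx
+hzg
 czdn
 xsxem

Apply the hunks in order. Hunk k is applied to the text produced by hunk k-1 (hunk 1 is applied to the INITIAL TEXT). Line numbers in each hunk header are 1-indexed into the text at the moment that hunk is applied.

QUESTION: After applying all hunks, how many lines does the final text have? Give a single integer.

Answer: 11

Derivation:
Hunk 1: at line 9 remove [rykng] add [txkoo] -> 11 lines: fjuxu uzdq egslf rbb mvuk vaky czdn gbi hgc txkoo wzdaa
Hunk 2: at line 7 remove [gbi,hgc,txkoo] add [xsxem,ciq] -> 10 lines: fjuxu uzdq egslf rbb mvuk vaky czdn xsxem ciq wzdaa
Hunk 3: at line 5 remove [vaky] add [kqyci,jfvuc,hyppx] -> 12 lines: fjuxu uzdq egslf rbb mvuk kqyci jfvuc hyppx czdn xsxem ciq wzdaa
Hunk 4: at line 5 remove [jfvuc,hyppx] add [hzg] -> 11 lines: fjuxu uzdq egslf rbb mvuk kqyci hzg czdn xsxem ciq wzdaa
Final line count: 11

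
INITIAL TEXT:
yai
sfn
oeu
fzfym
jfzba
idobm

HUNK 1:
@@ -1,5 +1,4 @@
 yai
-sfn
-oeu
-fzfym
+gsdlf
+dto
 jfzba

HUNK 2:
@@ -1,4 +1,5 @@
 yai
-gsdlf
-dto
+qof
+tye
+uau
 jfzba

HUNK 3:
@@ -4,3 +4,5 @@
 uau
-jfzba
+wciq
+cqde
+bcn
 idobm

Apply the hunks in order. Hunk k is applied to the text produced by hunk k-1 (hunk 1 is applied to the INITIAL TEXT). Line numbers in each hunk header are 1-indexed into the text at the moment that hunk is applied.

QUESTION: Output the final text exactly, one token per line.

Hunk 1: at line 1 remove [sfn,oeu,fzfym] add [gsdlf,dto] -> 5 lines: yai gsdlf dto jfzba idobm
Hunk 2: at line 1 remove [gsdlf,dto] add [qof,tye,uau] -> 6 lines: yai qof tye uau jfzba idobm
Hunk 3: at line 4 remove [jfzba] add [wciq,cqde,bcn] -> 8 lines: yai qof tye uau wciq cqde bcn idobm

Answer: yai
qof
tye
uau
wciq
cqde
bcn
idobm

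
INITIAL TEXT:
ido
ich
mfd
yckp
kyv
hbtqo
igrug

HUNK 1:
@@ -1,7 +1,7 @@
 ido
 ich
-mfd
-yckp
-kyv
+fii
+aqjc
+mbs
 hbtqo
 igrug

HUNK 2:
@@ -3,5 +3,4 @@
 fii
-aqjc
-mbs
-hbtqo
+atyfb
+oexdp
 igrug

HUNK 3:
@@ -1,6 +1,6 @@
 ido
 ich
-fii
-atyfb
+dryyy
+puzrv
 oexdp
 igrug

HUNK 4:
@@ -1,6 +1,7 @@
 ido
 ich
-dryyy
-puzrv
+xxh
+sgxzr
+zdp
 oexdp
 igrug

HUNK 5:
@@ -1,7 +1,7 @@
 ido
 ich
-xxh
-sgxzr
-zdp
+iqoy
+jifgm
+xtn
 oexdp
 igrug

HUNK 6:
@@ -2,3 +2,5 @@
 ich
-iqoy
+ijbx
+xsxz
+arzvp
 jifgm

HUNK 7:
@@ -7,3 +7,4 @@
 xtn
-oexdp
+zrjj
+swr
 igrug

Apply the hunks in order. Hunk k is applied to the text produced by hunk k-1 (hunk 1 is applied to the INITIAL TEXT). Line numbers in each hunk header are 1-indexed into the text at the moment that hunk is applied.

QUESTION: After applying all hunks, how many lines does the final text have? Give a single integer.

Answer: 10

Derivation:
Hunk 1: at line 1 remove [mfd,yckp,kyv] add [fii,aqjc,mbs] -> 7 lines: ido ich fii aqjc mbs hbtqo igrug
Hunk 2: at line 3 remove [aqjc,mbs,hbtqo] add [atyfb,oexdp] -> 6 lines: ido ich fii atyfb oexdp igrug
Hunk 3: at line 1 remove [fii,atyfb] add [dryyy,puzrv] -> 6 lines: ido ich dryyy puzrv oexdp igrug
Hunk 4: at line 1 remove [dryyy,puzrv] add [xxh,sgxzr,zdp] -> 7 lines: ido ich xxh sgxzr zdp oexdp igrug
Hunk 5: at line 1 remove [xxh,sgxzr,zdp] add [iqoy,jifgm,xtn] -> 7 lines: ido ich iqoy jifgm xtn oexdp igrug
Hunk 6: at line 2 remove [iqoy] add [ijbx,xsxz,arzvp] -> 9 lines: ido ich ijbx xsxz arzvp jifgm xtn oexdp igrug
Hunk 7: at line 7 remove [oexdp] add [zrjj,swr] -> 10 lines: ido ich ijbx xsxz arzvp jifgm xtn zrjj swr igrug
Final line count: 10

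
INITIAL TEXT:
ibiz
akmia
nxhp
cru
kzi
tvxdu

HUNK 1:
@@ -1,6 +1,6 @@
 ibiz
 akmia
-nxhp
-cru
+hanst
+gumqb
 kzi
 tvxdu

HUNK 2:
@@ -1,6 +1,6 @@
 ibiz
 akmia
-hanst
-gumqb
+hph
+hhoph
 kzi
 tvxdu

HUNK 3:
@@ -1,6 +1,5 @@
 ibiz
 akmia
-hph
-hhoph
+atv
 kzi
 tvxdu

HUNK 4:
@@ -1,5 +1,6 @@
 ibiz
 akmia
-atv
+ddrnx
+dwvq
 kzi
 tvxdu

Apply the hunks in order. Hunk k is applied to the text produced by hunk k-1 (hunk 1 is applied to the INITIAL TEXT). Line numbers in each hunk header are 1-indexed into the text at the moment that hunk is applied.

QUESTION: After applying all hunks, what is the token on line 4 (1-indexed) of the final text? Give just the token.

Hunk 1: at line 1 remove [nxhp,cru] add [hanst,gumqb] -> 6 lines: ibiz akmia hanst gumqb kzi tvxdu
Hunk 2: at line 1 remove [hanst,gumqb] add [hph,hhoph] -> 6 lines: ibiz akmia hph hhoph kzi tvxdu
Hunk 3: at line 1 remove [hph,hhoph] add [atv] -> 5 lines: ibiz akmia atv kzi tvxdu
Hunk 4: at line 1 remove [atv] add [ddrnx,dwvq] -> 6 lines: ibiz akmia ddrnx dwvq kzi tvxdu
Final line 4: dwvq

Answer: dwvq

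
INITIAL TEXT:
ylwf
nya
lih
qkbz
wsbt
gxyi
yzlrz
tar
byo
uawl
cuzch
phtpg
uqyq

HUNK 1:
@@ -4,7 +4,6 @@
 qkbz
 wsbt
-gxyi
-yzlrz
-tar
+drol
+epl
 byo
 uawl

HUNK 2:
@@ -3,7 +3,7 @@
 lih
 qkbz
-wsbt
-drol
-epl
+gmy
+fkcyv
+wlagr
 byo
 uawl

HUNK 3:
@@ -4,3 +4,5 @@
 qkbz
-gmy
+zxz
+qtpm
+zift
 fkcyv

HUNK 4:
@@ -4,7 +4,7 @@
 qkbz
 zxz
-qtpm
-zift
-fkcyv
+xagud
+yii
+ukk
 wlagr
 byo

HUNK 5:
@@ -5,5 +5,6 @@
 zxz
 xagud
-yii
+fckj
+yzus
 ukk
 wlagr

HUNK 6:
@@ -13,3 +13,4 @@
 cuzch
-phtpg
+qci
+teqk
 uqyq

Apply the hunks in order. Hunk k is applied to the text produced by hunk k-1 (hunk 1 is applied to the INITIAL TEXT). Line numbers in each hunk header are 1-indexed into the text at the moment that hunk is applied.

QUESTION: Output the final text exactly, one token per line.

Hunk 1: at line 4 remove [gxyi,yzlrz,tar] add [drol,epl] -> 12 lines: ylwf nya lih qkbz wsbt drol epl byo uawl cuzch phtpg uqyq
Hunk 2: at line 3 remove [wsbt,drol,epl] add [gmy,fkcyv,wlagr] -> 12 lines: ylwf nya lih qkbz gmy fkcyv wlagr byo uawl cuzch phtpg uqyq
Hunk 3: at line 4 remove [gmy] add [zxz,qtpm,zift] -> 14 lines: ylwf nya lih qkbz zxz qtpm zift fkcyv wlagr byo uawl cuzch phtpg uqyq
Hunk 4: at line 4 remove [qtpm,zift,fkcyv] add [xagud,yii,ukk] -> 14 lines: ylwf nya lih qkbz zxz xagud yii ukk wlagr byo uawl cuzch phtpg uqyq
Hunk 5: at line 5 remove [yii] add [fckj,yzus] -> 15 lines: ylwf nya lih qkbz zxz xagud fckj yzus ukk wlagr byo uawl cuzch phtpg uqyq
Hunk 6: at line 13 remove [phtpg] add [qci,teqk] -> 16 lines: ylwf nya lih qkbz zxz xagud fckj yzus ukk wlagr byo uawl cuzch qci teqk uqyq

Answer: ylwf
nya
lih
qkbz
zxz
xagud
fckj
yzus
ukk
wlagr
byo
uawl
cuzch
qci
teqk
uqyq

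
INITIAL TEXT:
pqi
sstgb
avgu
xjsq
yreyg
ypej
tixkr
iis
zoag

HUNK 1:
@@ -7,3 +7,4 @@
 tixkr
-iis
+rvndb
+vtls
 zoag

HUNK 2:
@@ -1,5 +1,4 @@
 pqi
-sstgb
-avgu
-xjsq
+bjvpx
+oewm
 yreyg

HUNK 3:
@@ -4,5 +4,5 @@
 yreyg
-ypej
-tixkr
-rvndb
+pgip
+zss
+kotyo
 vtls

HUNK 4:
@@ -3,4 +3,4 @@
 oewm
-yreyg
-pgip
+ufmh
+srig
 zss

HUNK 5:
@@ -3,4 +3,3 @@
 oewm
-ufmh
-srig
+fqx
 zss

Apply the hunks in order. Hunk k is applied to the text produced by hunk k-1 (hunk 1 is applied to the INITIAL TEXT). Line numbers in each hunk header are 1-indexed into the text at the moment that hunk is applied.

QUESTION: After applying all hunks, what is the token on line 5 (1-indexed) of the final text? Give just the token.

Answer: zss

Derivation:
Hunk 1: at line 7 remove [iis] add [rvndb,vtls] -> 10 lines: pqi sstgb avgu xjsq yreyg ypej tixkr rvndb vtls zoag
Hunk 2: at line 1 remove [sstgb,avgu,xjsq] add [bjvpx,oewm] -> 9 lines: pqi bjvpx oewm yreyg ypej tixkr rvndb vtls zoag
Hunk 3: at line 4 remove [ypej,tixkr,rvndb] add [pgip,zss,kotyo] -> 9 lines: pqi bjvpx oewm yreyg pgip zss kotyo vtls zoag
Hunk 4: at line 3 remove [yreyg,pgip] add [ufmh,srig] -> 9 lines: pqi bjvpx oewm ufmh srig zss kotyo vtls zoag
Hunk 5: at line 3 remove [ufmh,srig] add [fqx] -> 8 lines: pqi bjvpx oewm fqx zss kotyo vtls zoag
Final line 5: zss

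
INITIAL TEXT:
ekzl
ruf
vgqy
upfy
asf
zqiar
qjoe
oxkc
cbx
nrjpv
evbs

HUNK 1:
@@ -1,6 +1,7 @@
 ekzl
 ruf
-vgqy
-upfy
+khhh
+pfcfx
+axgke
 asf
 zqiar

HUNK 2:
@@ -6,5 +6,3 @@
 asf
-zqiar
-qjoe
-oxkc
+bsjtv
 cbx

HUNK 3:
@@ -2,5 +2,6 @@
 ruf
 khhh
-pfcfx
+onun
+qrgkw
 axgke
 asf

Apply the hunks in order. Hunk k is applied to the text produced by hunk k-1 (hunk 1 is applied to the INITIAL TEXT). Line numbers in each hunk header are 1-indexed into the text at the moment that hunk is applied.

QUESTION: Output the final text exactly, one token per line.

Hunk 1: at line 1 remove [vgqy,upfy] add [khhh,pfcfx,axgke] -> 12 lines: ekzl ruf khhh pfcfx axgke asf zqiar qjoe oxkc cbx nrjpv evbs
Hunk 2: at line 6 remove [zqiar,qjoe,oxkc] add [bsjtv] -> 10 lines: ekzl ruf khhh pfcfx axgke asf bsjtv cbx nrjpv evbs
Hunk 3: at line 2 remove [pfcfx] add [onun,qrgkw] -> 11 lines: ekzl ruf khhh onun qrgkw axgke asf bsjtv cbx nrjpv evbs

Answer: ekzl
ruf
khhh
onun
qrgkw
axgke
asf
bsjtv
cbx
nrjpv
evbs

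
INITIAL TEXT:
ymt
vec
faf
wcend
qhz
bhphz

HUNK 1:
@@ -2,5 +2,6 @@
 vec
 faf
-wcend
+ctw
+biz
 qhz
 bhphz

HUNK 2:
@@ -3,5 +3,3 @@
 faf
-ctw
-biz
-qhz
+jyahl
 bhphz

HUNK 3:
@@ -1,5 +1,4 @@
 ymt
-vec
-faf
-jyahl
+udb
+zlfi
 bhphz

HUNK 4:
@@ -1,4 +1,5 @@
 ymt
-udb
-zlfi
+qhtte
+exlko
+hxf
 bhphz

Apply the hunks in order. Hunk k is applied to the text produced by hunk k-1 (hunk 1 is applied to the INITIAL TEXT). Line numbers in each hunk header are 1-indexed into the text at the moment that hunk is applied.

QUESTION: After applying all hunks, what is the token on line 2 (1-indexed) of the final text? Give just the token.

Answer: qhtte

Derivation:
Hunk 1: at line 2 remove [wcend] add [ctw,biz] -> 7 lines: ymt vec faf ctw biz qhz bhphz
Hunk 2: at line 3 remove [ctw,biz,qhz] add [jyahl] -> 5 lines: ymt vec faf jyahl bhphz
Hunk 3: at line 1 remove [vec,faf,jyahl] add [udb,zlfi] -> 4 lines: ymt udb zlfi bhphz
Hunk 4: at line 1 remove [udb,zlfi] add [qhtte,exlko,hxf] -> 5 lines: ymt qhtte exlko hxf bhphz
Final line 2: qhtte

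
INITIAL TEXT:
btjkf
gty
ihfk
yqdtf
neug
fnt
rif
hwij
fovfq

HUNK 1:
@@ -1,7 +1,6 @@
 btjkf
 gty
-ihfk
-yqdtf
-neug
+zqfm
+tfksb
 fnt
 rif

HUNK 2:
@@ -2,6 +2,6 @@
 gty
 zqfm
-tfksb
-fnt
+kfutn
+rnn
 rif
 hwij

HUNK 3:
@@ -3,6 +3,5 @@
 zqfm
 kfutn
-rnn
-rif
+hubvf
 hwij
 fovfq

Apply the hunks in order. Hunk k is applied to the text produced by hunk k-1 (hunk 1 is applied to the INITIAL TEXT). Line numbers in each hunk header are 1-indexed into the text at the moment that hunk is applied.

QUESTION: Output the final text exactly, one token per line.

Hunk 1: at line 1 remove [ihfk,yqdtf,neug] add [zqfm,tfksb] -> 8 lines: btjkf gty zqfm tfksb fnt rif hwij fovfq
Hunk 2: at line 2 remove [tfksb,fnt] add [kfutn,rnn] -> 8 lines: btjkf gty zqfm kfutn rnn rif hwij fovfq
Hunk 3: at line 3 remove [rnn,rif] add [hubvf] -> 7 lines: btjkf gty zqfm kfutn hubvf hwij fovfq

Answer: btjkf
gty
zqfm
kfutn
hubvf
hwij
fovfq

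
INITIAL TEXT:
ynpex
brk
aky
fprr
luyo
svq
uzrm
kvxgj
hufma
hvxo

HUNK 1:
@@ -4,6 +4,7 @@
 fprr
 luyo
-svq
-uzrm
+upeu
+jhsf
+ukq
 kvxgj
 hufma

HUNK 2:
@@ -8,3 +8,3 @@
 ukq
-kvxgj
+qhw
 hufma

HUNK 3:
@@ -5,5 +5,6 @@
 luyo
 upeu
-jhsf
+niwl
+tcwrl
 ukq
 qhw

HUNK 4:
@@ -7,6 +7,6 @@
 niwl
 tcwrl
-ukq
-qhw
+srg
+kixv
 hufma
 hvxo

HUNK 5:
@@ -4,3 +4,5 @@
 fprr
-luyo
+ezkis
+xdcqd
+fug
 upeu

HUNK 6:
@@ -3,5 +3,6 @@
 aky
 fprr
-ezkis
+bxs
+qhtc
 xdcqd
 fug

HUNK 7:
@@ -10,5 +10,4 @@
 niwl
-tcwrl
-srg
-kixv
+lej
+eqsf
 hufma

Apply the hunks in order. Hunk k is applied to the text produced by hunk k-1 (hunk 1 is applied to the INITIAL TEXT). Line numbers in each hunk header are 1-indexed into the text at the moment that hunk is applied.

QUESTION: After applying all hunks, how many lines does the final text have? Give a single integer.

Hunk 1: at line 4 remove [svq,uzrm] add [upeu,jhsf,ukq] -> 11 lines: ynpex brk aky fprr luyo upeu jhsf ukq kvxgj hufma hvxo
Hunk 2: at line 8 remove [kvxgj] add [qhw] -> 11 lines: ynpex brk aky fprr luyo upeu jhsf ukq qhw hufma hvxo
Hunk 3: at line 5 remove [jhsf] add [niwl,tcwrl] -> 12 lines: ynpex brk aky fprr luyo upeu niwl tcwrl ukq qhw hufma hvxo
Hunk 4: at line 7 remove [ukq,qhw] add [srg,kixv] -> 12 lines: ynpex brk aky fprr luyo upeu niwl tcwrl srg kixv hufma hvxo
Hunk 5: at line 4 remove [luyo] add [ezkis,xdcqd,fug] -> 14 lines: ynpex brk aky fprr ezkis xdcqd fug upeu niwl tcwrl srg kixv hufma hvxo
Hunk 6: at line 3 remove [ezkis] add [bxs,qhtc] -> 15 lines: ynpex brk aky fprr bxs qhtc xdcqd fug upeu niwl tcwrl srg kixv hufma hvxo
Hunk 7: at line 10 remove [tcwrl,srg,kixv] add [lej,eqsf] -> 14 lines: ynpex brk aky fprr bxs qhtc xdcqd fug upeu niwl lej eqsf hufma hvxo
Final line count: 14

Answer: 14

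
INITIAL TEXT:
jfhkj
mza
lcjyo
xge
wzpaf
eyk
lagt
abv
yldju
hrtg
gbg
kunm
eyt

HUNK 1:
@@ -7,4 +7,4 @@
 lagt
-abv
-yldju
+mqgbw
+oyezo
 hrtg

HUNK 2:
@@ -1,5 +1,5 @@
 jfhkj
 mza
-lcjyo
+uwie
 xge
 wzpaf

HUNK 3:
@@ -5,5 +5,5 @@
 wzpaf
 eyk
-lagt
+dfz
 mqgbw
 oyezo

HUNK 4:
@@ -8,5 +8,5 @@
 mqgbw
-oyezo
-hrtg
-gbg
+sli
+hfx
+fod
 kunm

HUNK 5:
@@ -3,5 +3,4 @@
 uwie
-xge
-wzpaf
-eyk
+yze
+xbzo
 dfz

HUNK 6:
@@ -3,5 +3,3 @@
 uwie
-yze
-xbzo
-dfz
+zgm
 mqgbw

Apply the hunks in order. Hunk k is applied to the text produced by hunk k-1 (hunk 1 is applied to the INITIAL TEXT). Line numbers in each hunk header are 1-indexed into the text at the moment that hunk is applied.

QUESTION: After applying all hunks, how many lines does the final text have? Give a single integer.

Answer: 10

Derivation:
Hunk 1: at line 7 remove [abv,yldju] add [mqgbw,oyezo] -> 13 lines: jfhkj mza lcjyo xge wzpaf eyk lagt mqgbw oyezo hrtg gbg kunm eyt
Hunk 2: at line 1 remove [lcjyo] add [uwie] -> 13 lines: jfhkj mza uwie xge wzpaf eyk lagt mqgbw oyezo hrtg gbg kunm eyt
Hunk 3: at line 5 remove [lagt] add [dfz] -> 13 lines: jfhkj mza uwie xge wzpaf eyk dfz mqgbw oyezo hrtg gbg kunm eyt
Hunk 4: at line 8 remove [oyezo,hrtg,gbg] add [sli,hfx,fod] -> 13 lines: jfhkj mza uwie xge wzpaf eyk dfz mqgbw sli hfx fod kunm eyt
Hunk 5: at line 3 remove [xge,wzpaf,eyk] add [yze,xbzo] -> 12 lines: jfhkj mza uwie yze xbzo dfz mqgbw sli hfx fod kunm eyt
Hunk 6: at line 3 remove [yze,xbzo,dfz] add [zgm] -> 10 lines: jfhkj mza uwie zgm mqgbw sli hfx fod kunm eyt
Final line count: 10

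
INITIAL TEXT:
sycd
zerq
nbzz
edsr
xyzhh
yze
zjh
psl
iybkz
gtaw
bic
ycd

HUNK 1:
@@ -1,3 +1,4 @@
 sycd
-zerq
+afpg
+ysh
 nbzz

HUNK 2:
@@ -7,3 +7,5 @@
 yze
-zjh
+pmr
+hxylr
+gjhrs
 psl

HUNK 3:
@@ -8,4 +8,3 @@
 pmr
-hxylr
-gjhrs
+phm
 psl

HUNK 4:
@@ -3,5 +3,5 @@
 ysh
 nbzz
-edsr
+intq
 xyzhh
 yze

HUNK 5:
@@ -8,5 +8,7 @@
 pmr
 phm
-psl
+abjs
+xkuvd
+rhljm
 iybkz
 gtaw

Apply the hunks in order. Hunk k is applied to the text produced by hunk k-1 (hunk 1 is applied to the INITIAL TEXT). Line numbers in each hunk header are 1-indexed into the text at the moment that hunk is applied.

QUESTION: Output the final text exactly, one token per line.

Hunk 1: at line 1 remove [zerq] add [afpg,ysh] -> 13 lines: sycd afpg ysh nbzz edsr xyzhh yze zjh psl iybkz gtaw bic ycd
Hunk 2: at line 7 remove [zjh] add [pmr,hxylr,gjhrs] -> 15 lines: sycd afpg ysh nbzz edsr xyzhh yze pmr hxylr gjhrs psl iybkz gtaw bic ycd
Hunk 3: at line 8 remove [hxylr,gjhrs] add [phm] -> 14 lines: sycd afpg ysh nbzz edsr xyzhh yze pmr phm psl iybkz gtaw bic ycd
Hunk 4: at line 3 remove [edsr] add [intq] -> 14 lines: sycd afpg ysh nbzz intq xyzhh yze pmr phm psl iybkz gtaw bic ycd
Hunk 5: at line 8 remove [psl] add [abjs,xkuvd,rhljm] -> 16 lines: sycd afpg ysh nbzz intq xyzhh yze pmr phm abjs xkuvd rhljm iybkz gtaw bic ycd

Answer: sycd
afpg
ysh
nbzz
intq
xyzhh
yze
pmr
phm
abjs
xkuvd
rhljm
iybkz
gtaw
bic
ycd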